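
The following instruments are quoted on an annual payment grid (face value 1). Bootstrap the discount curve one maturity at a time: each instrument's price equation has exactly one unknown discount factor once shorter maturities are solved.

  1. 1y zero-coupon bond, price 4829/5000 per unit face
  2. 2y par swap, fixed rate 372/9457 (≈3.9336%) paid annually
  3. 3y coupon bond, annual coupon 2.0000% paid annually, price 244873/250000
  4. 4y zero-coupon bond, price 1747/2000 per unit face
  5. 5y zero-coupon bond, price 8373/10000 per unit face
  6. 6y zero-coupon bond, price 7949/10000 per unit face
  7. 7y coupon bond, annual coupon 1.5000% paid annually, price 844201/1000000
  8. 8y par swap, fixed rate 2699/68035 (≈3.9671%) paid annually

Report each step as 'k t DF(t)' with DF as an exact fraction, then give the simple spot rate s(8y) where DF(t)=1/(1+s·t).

step 1 [1y] zero: DF = P = 4829/5000 ≈ 0.965800
step 2 [2y] swap r/1=372/9457: DF=(1 − 372/9457·(0.965800))/(1+372/9457) = 1157/1250 ≈ 0.925600
step 3 [3y] bond c/1=1/50: DF=(244873/250000 − 1/50·(0.965800+0.925600))/(1+1/50) = 577/625 ≈ 0.923200
step 4 [4y] zero: DF = P = 1747/2000 ≈ 0.873500
step 5 [5y] zero: DF = P = 8373/10000 ≈ 0.837300
step 6 [6y] zero: DF = P = 7949/10000 ≈ 0.794900
step 7 [7y] bond c/1=3/200: DF=(844201/1000000 − 3/200·(0.965800+0.925600+0.923200+0.873500+0.837300+0.794900))/(1+3/200) = 7531/10000 ≈ 0.753100
step 8 [8y] swap r/1=2699/68035: DF=(1 − 2699/68035·(0.965800+0.925600+0.923200+0.873500+0.837300+0.794900+0.753100))/(1+2699/68035) = 7301/10000 ≈ 0.730100

1 1 4829/5000
2 2 1157/1250
3 3 577/625
4 4 1747/2000
5 5 8373/10000
6 6 7949/10000
7 7 7531/10000
8 8 7301/10000
s(8y) = (1/(7301/10000) − 1)/(8) = 2699/58408 ≈ 4.6209%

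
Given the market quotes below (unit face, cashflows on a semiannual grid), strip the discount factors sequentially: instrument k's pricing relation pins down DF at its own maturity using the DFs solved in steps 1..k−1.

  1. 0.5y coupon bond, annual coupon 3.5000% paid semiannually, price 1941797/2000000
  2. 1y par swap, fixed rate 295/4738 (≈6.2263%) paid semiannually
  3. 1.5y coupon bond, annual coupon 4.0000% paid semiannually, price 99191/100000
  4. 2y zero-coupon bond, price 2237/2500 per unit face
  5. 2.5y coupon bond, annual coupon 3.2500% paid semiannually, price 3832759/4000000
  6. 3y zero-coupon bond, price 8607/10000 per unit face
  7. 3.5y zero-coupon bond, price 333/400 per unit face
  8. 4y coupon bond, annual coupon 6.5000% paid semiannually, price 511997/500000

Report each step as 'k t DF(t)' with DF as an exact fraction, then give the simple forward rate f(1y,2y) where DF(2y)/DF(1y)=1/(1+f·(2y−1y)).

step 1 [0.5y] bond c/2=7/400: DF=(1941797/2000000 − 7/400·(0))/(1+7/400) = 4771/5000 ≈ 0.954200
step 2 [1y] swap r/2=295/9476: DF=(1 − 295/9476·(0.954200))/(1+295/9476) = 941/1000 ≈ 0.941000
step 3 [1.5y] bond c/2=1/50: DF=(99191/100000 − 1/50·(0.954200+0.941000))/(1+1/50) = 9353/10000 ≈ 0.935300
step 4 [2y] zero: DF = P = 2237/2500 ≈ 0.894800
step 5 [2.5y] bond c/2=13/800: DF=(3832759/4000000 − 13/800·(0.954200+0.941000+0.935300+0.894800))/(1+13/800) = 8833/10000 ≈ 0.883300
step 6 [3y] zero: DF = P = 8607/10000 ≈ 0.860700
step 7 [3.5y] zero: DF = P = 333/400 ≈ 0.832500
step 8 [4y] bond c/2=13/400: DF=(511997/500000 − 13/400·(0.954200+0.941000+0.935300+0.894800+0.883300+0.860700+0.832500))/(1+13/400) = 3967/5000 ≈ 0.793400

1 1/2 4771/5000
2 1 941/1000
3 3/2 9353/10000
4 2 2237/2500
5 5/2 8833/10000
6 3 8607/10000
7 7/2 333/400
8 4 3967/5000
f(1y,2y) = ((941/1000)/(2237/2500) − 1)/(1) = 231/4474 ≈ 5.1632%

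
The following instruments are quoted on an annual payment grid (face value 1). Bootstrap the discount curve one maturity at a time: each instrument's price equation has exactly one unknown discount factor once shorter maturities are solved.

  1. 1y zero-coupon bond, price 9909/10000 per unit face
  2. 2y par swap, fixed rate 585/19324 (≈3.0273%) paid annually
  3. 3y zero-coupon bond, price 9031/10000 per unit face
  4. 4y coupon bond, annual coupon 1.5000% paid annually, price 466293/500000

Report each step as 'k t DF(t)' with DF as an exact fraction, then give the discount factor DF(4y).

step 1 [1y] zero: DF = P = 9909/10000 ≈ 0.990900
step 2 [2y] swap r/1=585/19324: DF=(1 − 585/19324·(0.990900))/(1+585/19324) = 1883/2000 ≈ 0.941500
step 3 [3y] zero: DF = P = 9031/10000 ≈ 0.903100
step 4 [4y] bond c/1=3/200: DF=(466293/500000 − 3/200·(0.990900+0.941500+0.903100))/(1+3/200) = 8769/10000 ≈ 0.876900

1 1 9909/10000
2 2 1883/2000
3 3 9031/10000
4 4 8769/10000
DF(4y) = 8769/10000 ≈ 0.876900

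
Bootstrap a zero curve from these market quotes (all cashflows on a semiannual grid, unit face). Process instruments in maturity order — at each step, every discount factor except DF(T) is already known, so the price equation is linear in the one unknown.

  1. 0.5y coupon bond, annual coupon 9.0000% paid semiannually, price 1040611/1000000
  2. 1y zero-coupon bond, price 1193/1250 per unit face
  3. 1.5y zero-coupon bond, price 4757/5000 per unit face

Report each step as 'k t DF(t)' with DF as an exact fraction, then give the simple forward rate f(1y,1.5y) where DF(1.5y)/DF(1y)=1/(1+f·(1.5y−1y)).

step 1 [0.5y] bond c/2=9/200: DF=(1040611/1000000 − 9/200·(0))/(1+9/200) = 4979/5000 ≈ 0.995800
step 2 [1y] zero: DF = P = 1193/1250 ≈ 0.954400
step 3 [1.5y] zero: DF = P = 4757/5000 ≈ 0.951400

1 1/2 4979/5000
2 1 1193/1250
3 3/2 4757/5000
f(1y,1.5y) = ((1193/1250)/(4757/5000) − 1)/(1/2) = 30/4757 ≈ 0.6306%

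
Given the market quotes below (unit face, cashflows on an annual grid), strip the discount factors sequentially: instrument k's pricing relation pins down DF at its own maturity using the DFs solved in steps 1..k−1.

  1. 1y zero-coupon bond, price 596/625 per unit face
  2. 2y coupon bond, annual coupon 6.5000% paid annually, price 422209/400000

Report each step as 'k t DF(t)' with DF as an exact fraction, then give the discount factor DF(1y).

1 1 596/625
2 2 9329/10000
DF(1y) = 596/625 ≈ 0.953600

step 1 [1y] zero: DF = P = 596/625 ≈ 0.953600
step 2 [2y] bond c/1=13/200: DF=(422209/400000 − 13/200·(0.953600))/(1+13/200) = 9329/10000 ≈ 0.932900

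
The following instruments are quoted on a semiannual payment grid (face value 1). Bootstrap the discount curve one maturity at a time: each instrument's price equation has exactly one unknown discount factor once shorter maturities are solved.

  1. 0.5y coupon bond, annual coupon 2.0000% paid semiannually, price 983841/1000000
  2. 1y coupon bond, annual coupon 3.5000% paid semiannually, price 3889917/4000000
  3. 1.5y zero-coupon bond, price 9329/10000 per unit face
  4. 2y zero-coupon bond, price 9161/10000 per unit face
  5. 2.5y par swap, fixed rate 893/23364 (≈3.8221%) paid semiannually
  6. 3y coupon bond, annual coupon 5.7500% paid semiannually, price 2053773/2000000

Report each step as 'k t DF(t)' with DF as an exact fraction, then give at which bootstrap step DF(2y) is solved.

1 1/2 9741/10000
2 1 939/1000
3 3/2 9329/10000
4 2 9161/10000
5 5/2 9107/10000
6 3 2169/2500
DF(2y) is solved at step 4

step 1 [0.5y] bond c/2=1/100: DF=(983841/1000000 − 1/100·(0))/(1+1/100) = 9741/10000 ≈ 0.974100
step 2 [1y] bond c/2=7/400: DF=(3889917/4000000 − 7/400·(0.974100))/(1+7/400) = 939/1000 ≈ 0.939000
step 3 [1.5y] zero: DF = P = 9329/10000 ≈ 0.932900
step 4 [2y] zero: DF = P = 9161/10000 ≈ 0.916100
step 5 [2.5y] swap r/2=893/46728: DF=(1 − 893/46728·(0.974100+0.939000+0.932900+0.916100))/(1+893/46728) = 9107/10000 ≈ 0.910700
step 6 [3y] bond c/2=23/800: DF=(2053773/2000000 − 23/800·(0.974100+0.939000+0.932900+0.916100+0.910700))/(1+23/800) = 2169/2500 ≈ 0.867600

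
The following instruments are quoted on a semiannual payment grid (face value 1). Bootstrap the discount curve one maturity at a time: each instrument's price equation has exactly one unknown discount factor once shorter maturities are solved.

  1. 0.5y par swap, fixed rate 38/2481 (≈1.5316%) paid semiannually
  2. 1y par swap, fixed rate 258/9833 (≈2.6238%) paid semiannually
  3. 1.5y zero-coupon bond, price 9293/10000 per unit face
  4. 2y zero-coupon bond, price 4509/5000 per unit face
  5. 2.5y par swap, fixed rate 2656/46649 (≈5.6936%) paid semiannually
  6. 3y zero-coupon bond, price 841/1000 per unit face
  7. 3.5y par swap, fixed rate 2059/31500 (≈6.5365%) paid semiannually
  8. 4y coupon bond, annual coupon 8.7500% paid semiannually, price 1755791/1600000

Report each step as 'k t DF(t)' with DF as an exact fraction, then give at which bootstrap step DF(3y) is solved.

1 1/2 2481/2500
2 1 4871/5000
3 3/2 9293/10000
4 2 4509/5000
5 5/2 542/625
6 3 841/1000
7 7/2 7941/10000
8 4 7873/10000
DF(3y) is solved at step 6

step 1 [0.5y] swap r/2=19/2481: DF=(1 − 19/2481·(0))/(1+19/2481) = 2481/2500 ≈ 0.992400
step 2 [1y] swap r/2=129/9833: DF=(1 − 129/9833·(0.992400))/(1+129/9833) = 4871/5000 ≈ 0.974200
step 3 [1.5y] zero: DF = P = 9293/10000 ≈ 0.929300
step 4 [2y] zero: DF = P = 4509/5000 ≈ 0.901800
step 5 [2.5y] swap r/2=1328/46649: DF=(1 − 1328/46649·(0.992400+0.974200+0.929300+0.901800))/(1+1328/46649) = 542/625 ≈ 0.867200
step 6 [3y] zero: DF = P = 841/1000 ≈ 0.841000
step 7 [3.5y] swap r/2=2059/63000: DF=(1 − 2059/63000·(0.992400+0.974200+0.929300+0.901800+0.867200+0.841000))/(1+2059/63000) = 7941/10000 ≈ 0.794100
step 8 [4y] bond c/2=7/160: DF=(1755791/1600000 − 7/160·(0.992400+0.974200+0.929300+0.901800+0.867200+0.841000+0.794100))/(1+7/160) = 7873/10000 ≈ 0.787300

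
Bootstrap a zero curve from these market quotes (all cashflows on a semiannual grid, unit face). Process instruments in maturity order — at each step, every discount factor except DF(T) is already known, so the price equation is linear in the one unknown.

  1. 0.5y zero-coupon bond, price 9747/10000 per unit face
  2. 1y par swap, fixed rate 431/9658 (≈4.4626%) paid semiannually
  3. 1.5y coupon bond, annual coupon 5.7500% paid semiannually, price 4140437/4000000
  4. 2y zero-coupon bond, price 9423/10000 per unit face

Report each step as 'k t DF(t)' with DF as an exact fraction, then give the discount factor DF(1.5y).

1 1/2 9747/10000
2 1 9569/10000
3 3/2 4761/5000
4 2 9423/10000
DF(1.5y) = 4761/5000 ≈ 0.952200

step 1 [0.5y] zero: DF = P = 9747/10000 ≈ 0.974700
step 2 [1y] swap r/2=431/19316: DF=(1 − 431/19316·(0.974700))/(1+431/19316) = 9569/10000 ≈ 0.956900
step 3 [1.5y] bond c/2=23/800: DF=(4140437/4000000 − 23/800·(0.974700+0.956900))/(1+23/800) = 4761/5000 ≈ 0.952200
step 4 [2y] zero: DF = P = 9423/10000 ≈ 0.942300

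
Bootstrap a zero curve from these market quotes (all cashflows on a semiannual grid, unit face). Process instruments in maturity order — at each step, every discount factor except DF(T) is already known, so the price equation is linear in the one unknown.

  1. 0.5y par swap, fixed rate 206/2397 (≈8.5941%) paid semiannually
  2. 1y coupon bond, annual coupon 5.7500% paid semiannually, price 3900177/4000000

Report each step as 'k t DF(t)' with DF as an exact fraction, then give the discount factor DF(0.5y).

1 1/2 2397/2500
2 1 921/1000
DF(0.5y) = 2397/2500 ≈ 0.958800

step 1 [0.5y] swap r/2=103/2397: DF=(1 − 103/2397·(0))/(1+103/2397) = 2397/2500 ≈ 0.958800
step 2 [1y] bond c/2=23/800: DF=(3900177/4000000 − 23/800·(0.958800))/(1+23/800) = 921/1000 ≈ 0.921000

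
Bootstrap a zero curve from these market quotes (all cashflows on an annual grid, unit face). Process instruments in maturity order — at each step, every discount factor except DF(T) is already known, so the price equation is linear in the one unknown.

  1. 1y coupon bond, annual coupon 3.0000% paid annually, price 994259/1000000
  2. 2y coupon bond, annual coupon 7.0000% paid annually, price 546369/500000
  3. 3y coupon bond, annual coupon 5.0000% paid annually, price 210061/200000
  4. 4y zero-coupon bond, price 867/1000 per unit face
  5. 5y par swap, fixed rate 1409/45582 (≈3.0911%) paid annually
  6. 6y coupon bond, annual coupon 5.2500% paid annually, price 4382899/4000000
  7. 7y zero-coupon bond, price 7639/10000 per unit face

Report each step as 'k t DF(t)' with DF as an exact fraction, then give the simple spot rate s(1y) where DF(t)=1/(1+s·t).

step 1 [1y] bond c/1=3/100: DF=(994259/1000000 − 3/100·(0))/(1+3/100) = 9653/10000 ≈ 0.965300
step 2 [2y] bond c/1=7/100: DF=(546369/500000 − 7/100·(0.965300))/(1+7/100) = 9581/10000 ≈ 0.958100
step 3 [3y] bond c/1=1/20: DF=(210061/200000 − 1/20·(0.965300+0.958100))/(1+1/20) = 9087/10000 ≈ 0.908700
step 4 [4y] zero: DF = P = 867/1000 ≈ 0.867000
step 5 [5y] swap r/1=1409/45582: DF=(1 − 1409/45582·(0.965300+0.958100+0.908700+0.867000))/(1+1409/45582) = 8591/10000 ≈ 0.859100
step 6 [6y] bond c/1=21/400: DF=(4382899/4000000 − 21/400·(0.965300+0.958100+0.908700+0.867000+0.859100))/(1+21/400) = 8137/10000 ≈ 0.813700
step 7 [7y] zero: DF = P = 7639/10000 ≈ 0.763900

1 1 9653/10000
2 2 9581/10000
3 3 9087/10000
4 4 867/1000
5 5 8591/10000
6 6 8137/10000
7 7 7639/10000
s(1y) = (1/(9653/10000) − 1)/(1) = 347/9653 ≈ 3.5947%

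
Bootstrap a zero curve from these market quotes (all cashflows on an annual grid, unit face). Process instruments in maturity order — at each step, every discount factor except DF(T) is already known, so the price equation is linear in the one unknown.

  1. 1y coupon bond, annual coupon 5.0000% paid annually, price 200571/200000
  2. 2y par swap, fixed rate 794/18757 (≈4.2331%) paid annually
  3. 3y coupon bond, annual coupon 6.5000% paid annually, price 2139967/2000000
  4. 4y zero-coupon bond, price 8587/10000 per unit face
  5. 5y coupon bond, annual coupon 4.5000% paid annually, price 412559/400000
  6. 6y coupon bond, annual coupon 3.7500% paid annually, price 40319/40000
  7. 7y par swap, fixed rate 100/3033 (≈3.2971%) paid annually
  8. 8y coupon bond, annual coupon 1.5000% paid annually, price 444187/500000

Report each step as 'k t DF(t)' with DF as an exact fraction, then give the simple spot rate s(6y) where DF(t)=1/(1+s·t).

1 1 9551/10000
2 2 4603/5000
3 3 4451/5000
4 4 8587/10000
5 5 8309/10000
6 6 1621/2000
7 7 4/5
8 8 491/625
s(6y) = (1/(1621/2000) − 1)/(6) = 379/9726 ≈ 3.8968%

step 1 [1y] bond c/1=1/20: DF=(200571/200000 − 1/20·(0))/(1+1/20) = 9551/10000 ≈ 0.955100
step 2 [2y] swap r/1=794/18757: DF=(1 − 794/18757·(0.955100))/(1+794/18757) = 4603/5000 ≈ 0.920600
step 3 [3y] bond c/1=13/200: DF=(2139967/2000000 − 13/200·(0.955100+0.920600))/(1+13/200) = 4451/5000 ≈ 0.890200
step 4 [4y] zero: DF = P = 8587/10000 ≈ 0.858700
step 5 [5y] bond c/1=9/200: DF=(412559/400000 − 9/200·(0.955100+0.920600+0.890200+0.858700))/(1+9/200) = 8309/10000 ≈ 0.830900
step 6 [6y] bond c/1=3/80: DF=(40319/40000 − 3/80·(0.955100+0.920600+0.890200+0.858700+0.830900))/(1+3/80) = 1621/2000 ≈ 0.810500
step 7 [7y] swap r/1=100/3033: DF=(1 − 100/3033·(0.955100+0.920600+0.890200+0.858700+0.830900+0.810500))/(1+100/3033) = 4/5 ≈ 0.800000
step 8 [8y] bond c/1=3/200: DF=(444187/500000 − 3/200·(0.955100+0.920600+0.890200+0.858700+0.830900+0.810500+0.800000))/(1+3/200) = 491/625 ≈ 0.785600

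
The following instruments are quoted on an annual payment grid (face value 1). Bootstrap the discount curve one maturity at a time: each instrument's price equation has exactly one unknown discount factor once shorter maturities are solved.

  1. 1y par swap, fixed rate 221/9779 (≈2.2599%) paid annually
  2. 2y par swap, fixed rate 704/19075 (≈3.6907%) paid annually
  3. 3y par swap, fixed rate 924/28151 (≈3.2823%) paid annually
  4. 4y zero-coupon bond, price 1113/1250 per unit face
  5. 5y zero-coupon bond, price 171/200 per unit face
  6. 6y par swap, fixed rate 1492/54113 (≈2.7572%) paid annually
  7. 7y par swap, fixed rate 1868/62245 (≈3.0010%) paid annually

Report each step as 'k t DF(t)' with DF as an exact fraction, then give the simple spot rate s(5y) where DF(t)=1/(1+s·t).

step 1 [1y] swap r/1=221/9779: DF=(1 − 221/9779·(0))/(1+221/9779) = 9779/10000 ≈ 0.977900
step 2 [2y] swap r/1=704/19075: DF=(1 − 704/19075·(0.977900))/(1+704/19075) = 581/625 ≈ 0.929600
step 3 [3y] swap r/1=924/28151: DF=(1 − 924/28151·(0.977900+0.929600))/(1+924/28151) = 2269/2500 ≈ 0.907600
step 4 [4y] zero: DF = P = 1113/1250 ≈ 0.890400
step 5 [5y] zero: DF = P = 171/200 ≈ 0.855000
step 6 [6y] swap r/1=1492/54113: DF=(1 − 1492/54113·(0.977900+0.929600+0.907600+0.890400+0.855000))/(1+1492/54113) = 2127/2500 ≈ 0.850800
step 7 [7y] swap r/1=1868/62245: DF=(1 − 1868/62245·(0.977900+0.929600+0.907600+0.890400+0.855000+0.850800))/(1+1868/62245) = 2033/2500 ≈ 0.813200

1 1 9779/10000
2 2 581/625
3 3 2269/2500
4 4 1113/1250
5 5 171/200
6 6 2127/2500
7 7 2033/2500
s(5y) = (1/(171/200) − 1)/(5) = 29/855 ≈ 3.3918%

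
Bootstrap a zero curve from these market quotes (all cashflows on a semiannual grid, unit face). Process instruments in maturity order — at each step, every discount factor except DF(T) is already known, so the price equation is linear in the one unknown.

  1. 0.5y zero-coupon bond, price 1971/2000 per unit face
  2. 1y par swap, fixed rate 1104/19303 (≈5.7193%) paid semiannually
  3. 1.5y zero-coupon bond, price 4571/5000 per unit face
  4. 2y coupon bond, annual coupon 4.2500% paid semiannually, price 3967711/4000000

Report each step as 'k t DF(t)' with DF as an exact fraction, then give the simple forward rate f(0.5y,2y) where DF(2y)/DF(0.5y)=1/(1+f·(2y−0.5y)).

step 1 [0.5y] zero: DF = P = 1971/2000 ≈ 0.985500
step 2 [1y] swap r/2=552/19303: DF=(1 − 552/19303·(0.985500))/(1+552/19303) = 1181/1250 ≈ 0.944800
step 3 [1.5y] zero: DF = P = 4571/5000 ≈ 0.914200
step 4 [2y] bond c/2=17/800: DF=(3967711/4000000 − 17/800·(0.985500+0.944800+0.914200))/(1+17/800) = 9121/10000 ≈ 0.912100

1 1/2 1971/2000
2 1 1181/1250
3 3/2 4571/5000
4 2 9121/10000
f(0.5y,2y) = ((1971/2000)/(9121/10000) − 1)/(3/2) = 1468/27363 ≈ 5.3649%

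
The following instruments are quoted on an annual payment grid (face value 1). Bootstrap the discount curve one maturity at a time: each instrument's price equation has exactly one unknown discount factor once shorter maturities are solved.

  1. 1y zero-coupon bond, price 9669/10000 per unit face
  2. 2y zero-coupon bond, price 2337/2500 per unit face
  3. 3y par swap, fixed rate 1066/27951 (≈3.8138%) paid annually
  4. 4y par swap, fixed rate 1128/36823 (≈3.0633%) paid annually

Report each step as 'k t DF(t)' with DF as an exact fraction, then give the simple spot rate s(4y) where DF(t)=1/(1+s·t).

1 1 9669/10000
2 2 2337/2500
3 3 4467/5000
4 4 1109/1250
s(4y) = (1/(1109/1250) − 1)/(4) = 141/4436 ≈ 3.1785%

step 1 [1y] zero: DF = P = 9669/10000 ≈ 0.966900
step 2 [2y] zero: DF = P = 2337/2500 ≈ 0.934800
step 3 [3y] swap r/1=1066/27951: DF=(1 − 1066/27951·(0.966900+0.934800))/(1+1066/27951) = 4467/5000 ≈ 0.893400
step 4 [4y] swap r/1=1128/36823: DF=(1 − 1128/36823·(0.966900+0.934800+0.893400))/(1+1128/36823) = 1109/1250 ≈ 0.887200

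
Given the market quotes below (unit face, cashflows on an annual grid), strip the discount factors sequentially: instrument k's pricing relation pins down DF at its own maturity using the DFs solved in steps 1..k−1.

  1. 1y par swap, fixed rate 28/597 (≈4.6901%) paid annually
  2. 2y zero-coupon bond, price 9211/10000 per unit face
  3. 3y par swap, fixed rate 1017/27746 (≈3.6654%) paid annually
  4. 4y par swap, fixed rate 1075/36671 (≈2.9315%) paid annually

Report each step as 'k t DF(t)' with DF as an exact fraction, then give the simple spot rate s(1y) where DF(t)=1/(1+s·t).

1 1 597/625
2 2 9211/10000
3 3 8983/10000
4 4 357/400
s(1y) = (1/(597/625) − 1)/(1) = 28/597 ≈ 4.6901%

step 1 [1y] swap r/1=28/597: DF=(1 − 28/597·(0))/(1+28/597) = 597/625 ≈ 0.955200
step 2 [2y] zero: DF = P = 9211/10000 ≈ 0.921100
step 3 [3y] swap r/1=1017/27746: DF=(1 − 1017/27746·(0.955200+0.921100))/(1+1017/27746) = 8983/10000 ≈ 0.898300
step 4 [4y] swap r/1=1075/36671: DF=(1 − 1075/36671·(0.955200+0.921100+0.898300))/(1+1075/36671) = 357/400 ≈ 0.892500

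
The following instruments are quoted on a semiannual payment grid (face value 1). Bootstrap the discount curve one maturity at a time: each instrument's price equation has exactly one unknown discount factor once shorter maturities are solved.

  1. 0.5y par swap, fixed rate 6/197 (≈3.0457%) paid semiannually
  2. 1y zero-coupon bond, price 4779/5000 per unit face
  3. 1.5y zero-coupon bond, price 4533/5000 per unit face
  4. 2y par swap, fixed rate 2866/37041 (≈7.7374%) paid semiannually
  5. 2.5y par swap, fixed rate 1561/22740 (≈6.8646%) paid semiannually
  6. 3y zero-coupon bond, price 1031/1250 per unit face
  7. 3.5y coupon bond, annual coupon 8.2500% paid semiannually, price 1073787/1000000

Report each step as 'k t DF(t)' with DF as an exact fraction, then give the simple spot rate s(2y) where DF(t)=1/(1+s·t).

1 1/2 197/200
2 1 4779/5000
3 3/2 4533/5000
4 2 8567/10000
5 5/2 8439/10000
6 3 1031/1250
7 7/2 1023/1250
s(2y) = (1/(8567/10000) − 1)/(2) = 1433/17134 ≈ 8.3635%

step 1 [0.5y] swap r/2=3/197: DF=(1 − 3/197·(0))/(1+3/197) = 197/200 ≈ 0.985000
step 2 [1y] zero: DF = P = 4779/5000 ≈ 0.955800
step 3 [1.5y] zero: DF = P = 4533/5000 ≈ 0.906600
step 4 [2y] swap r/2=1433/37041: DF=(1 − 1433/37041·(0.985000+0.955800+0.906600))/(1+1433/37041) = 8567/10000 ≈ 0.856700
step 5 [2.5y] swap r/2=1561/45480: DF=(1 − 1561/45480·(0.985000+0.955800+0.906600+0.856700))/(1+1561/45480) = 8439/10000 ≈ 0.843900
step 6 [3y] zero: DF = P = 1031/1250 ≈ 0.824800
step 7 [3.5y] bond c/2=33/800: DF=(1073787/1000000 − 33/800·(0.985000+0.955800+0.906600+0.856700+0.843900+0.824800))/(1+33/800) = 1023/1250 ≈ 0.818400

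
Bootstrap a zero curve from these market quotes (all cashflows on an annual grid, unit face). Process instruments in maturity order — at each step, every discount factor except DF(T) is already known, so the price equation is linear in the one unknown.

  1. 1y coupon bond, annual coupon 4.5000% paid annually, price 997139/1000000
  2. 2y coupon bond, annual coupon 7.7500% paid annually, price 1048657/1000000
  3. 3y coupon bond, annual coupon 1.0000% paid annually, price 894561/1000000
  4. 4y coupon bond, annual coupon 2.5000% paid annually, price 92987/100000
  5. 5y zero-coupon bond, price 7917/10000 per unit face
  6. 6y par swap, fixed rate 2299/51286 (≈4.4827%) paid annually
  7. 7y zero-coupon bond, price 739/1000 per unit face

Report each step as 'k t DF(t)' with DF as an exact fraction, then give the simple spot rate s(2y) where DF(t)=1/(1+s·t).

1 1 4771/5000
2 2 4523/5000
3 3 8673/10000
4 4 8407/10000
5 5 7917/10000
6 6 7701/10000
7 7 739/1000
s(2y) = (1/(4523/5000) − 1)/(2) = 477/9046 ≈ 5.2730%

step 1 [1y] bond c/1=9/200: DF=(997139/1000000 − 9/200·(0))/(1+9/200) = 4771/5000 ≈ 0.954200
step 2 [2y] bond c/1=31/400: DF=(1048657/1000000 − 31/400·(0.954200))/(1+31/400) = 4523/5000 ≈ 0.904600
step 3 [3y] bond c/1=1/100: DF=(894561/1000000 − 1/100·(0.954200+0.904600))/(1+1/100) = 8673/10000 ≈ 0.867300
step 4 [4y] bond c/1=1/40: DF=(92987/100000 − 1/40·(0.954200+0.904600+0.867300))/(1+1/40) = 8407/10000 ≈ 0.840700
step 5 [5y] zero: DF = P = 7917/10000 ≈ 0.791700
step 6 [6y] swap r/1=2299/51286: DF=(1 − 2299/51286·(0.954200+0.904600+0.867300+0.840700+0.791700))/(1+2299/51286) = 7701/10000 ≈ 0.770100
step 7 [7y] zero: DF = P = 739/1000 ≈ 0.739000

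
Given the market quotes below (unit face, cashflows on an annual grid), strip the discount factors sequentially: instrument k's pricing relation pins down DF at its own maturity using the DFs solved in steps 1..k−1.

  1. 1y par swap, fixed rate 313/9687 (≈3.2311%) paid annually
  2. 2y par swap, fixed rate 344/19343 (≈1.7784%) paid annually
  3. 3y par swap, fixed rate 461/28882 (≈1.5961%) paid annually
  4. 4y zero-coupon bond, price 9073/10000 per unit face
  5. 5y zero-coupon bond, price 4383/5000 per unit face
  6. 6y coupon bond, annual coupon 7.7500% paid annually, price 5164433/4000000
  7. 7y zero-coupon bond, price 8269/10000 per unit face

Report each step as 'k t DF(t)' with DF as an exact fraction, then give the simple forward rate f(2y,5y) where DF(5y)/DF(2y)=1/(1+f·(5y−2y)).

1 1 9687/10000
2 2 1207/1250
3 3 9539/10000
4 4 9073/10000
5 5 4383/5000
6 6 4311/5000
7 7 8269/10000
f(2y,5y) = ((1207/1250)/(4383/5000) − 1)/(3) = 445/13149 ≈ 3.3843%

step 1 [1y] swap r/1=313/9687: DF=(1 − 313/9687·(0))/(1+313/9687) = 9687/10000 ≈ 0.968700
step 2 [2y] swap r/1=344/19343: DF=(1 − 344/19343·(0.968700))/(1+344/19343) = 1207/1250 ≈ 0.965600
step 3 [3y] swap r/1=461/28882: DF=(1 − 461/28882·(0.968700+0.965600))/(1+461/28882) = 9539/10000 ≈ 0.953900
step 4 [4y] zero: DF = P = 9073/10000 ≈ 0.907300
step 5 [5y] zero: DF = P = 4383/5000 ≈ 0.876600
step 6 [6y] bond c/1=31/400: DF=(5164433/4000000 − 31/400·(0.968700+0.965600+0.953900+0.907300+0.876600))/(1+31/400) = 4311/5000 ≈ 0.862200
step 7 [7y] zero: DF = P = 8269/10000 ≈ 0.826900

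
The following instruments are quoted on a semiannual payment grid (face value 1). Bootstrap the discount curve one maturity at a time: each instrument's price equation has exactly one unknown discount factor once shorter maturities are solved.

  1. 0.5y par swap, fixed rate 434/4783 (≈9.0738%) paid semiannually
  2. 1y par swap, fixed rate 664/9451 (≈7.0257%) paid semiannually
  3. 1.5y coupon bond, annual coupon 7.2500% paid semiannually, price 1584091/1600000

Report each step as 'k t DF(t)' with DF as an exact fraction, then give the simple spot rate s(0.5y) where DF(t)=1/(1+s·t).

1 1/2 4783/5000
2 1 1167/1250
3 3/2 8893/10000
s(0.5y) = (1/(4783/5000) − 1)/(1/2) = 434/4783 ≈ 9.0738%

step 1 [0.5y] swap r/2=217/4783: DF=(1 − 217/4783·(0))/(1+217/4783) = 4783/5000 ≈ 0.956600
step 2 [1y] swap r/2=332/9451: DF=(1 − 332/9451·(0.956600))/(1+332/9451) = 1167/1250 ≈ 0.933600
step 3 [1.5y] bond c/2=29/800: DF=(1584091/1600000 − 29/800·(0.956600+0.933600))/(1+29/800) = 8893/10000 ≈ 0.889300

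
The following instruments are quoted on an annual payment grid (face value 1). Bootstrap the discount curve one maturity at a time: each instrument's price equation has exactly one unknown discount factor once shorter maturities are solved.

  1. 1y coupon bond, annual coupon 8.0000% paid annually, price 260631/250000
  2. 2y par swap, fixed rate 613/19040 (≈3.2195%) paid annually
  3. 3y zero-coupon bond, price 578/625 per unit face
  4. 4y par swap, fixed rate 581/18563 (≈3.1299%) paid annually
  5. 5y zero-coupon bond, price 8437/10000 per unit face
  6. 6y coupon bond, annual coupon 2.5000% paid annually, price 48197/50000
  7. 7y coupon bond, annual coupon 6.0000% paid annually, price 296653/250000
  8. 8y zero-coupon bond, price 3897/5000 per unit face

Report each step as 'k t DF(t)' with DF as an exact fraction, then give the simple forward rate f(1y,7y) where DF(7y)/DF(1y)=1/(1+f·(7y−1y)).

1 1 9653/10000
2 2 9387/10000
3 3 578/625
4 4 4419/5000
5 5 8437/10000
6 6 8293/10000
7 7 4073/5000
8 8 3897/5000
f(1y,7y) = ((9653/10000)/(4073/5000) − 1)/(6) = 1507/48876 ≈ 3.0833%

step 1 [1y] bond c/1=2/25: DF=(260631/250000 − 2/25·(0))/(1+2/25) = 9653/10000 ≈ 0.965300
step 2 [2y] swap r/1=613/19040: DF=(1 − 613/19040·(0.965300))/(1+613/19040) = 9387/10000 ≈ 0.938700
step 3 [3y] zero: DF = P = 578/625 ≈ 0.924800
step 4 [4y] swap r/1=581/18563: DF=(1 − 581/18563·(0.965300+0.938700+0.924800))/(1+581/18563) = 4419/5000 ≈ 0.883800
step 5 [5y] zero: DF = P = 8437/10000 ≈ 0.843700
step 6 [6y] bond c/1=1/40: DF=(48197/50000 − 1/40·(0.965300+0.938700+0.924800+0.883800+0.843700))/(1+1/40) = 8293/10000 ≈ 0.829300
step 7 [7y] bond c/1=3/50: DF=(296653/250000 − 3/50·(0.965300+0.938700+0.924800+0.883800+0.843700+0.829300))/(1+3/50) = 4073/5000 ≈ 0.814600
step 8 [8y] zero: DF = P = 3897/5000 ≈ 0.779400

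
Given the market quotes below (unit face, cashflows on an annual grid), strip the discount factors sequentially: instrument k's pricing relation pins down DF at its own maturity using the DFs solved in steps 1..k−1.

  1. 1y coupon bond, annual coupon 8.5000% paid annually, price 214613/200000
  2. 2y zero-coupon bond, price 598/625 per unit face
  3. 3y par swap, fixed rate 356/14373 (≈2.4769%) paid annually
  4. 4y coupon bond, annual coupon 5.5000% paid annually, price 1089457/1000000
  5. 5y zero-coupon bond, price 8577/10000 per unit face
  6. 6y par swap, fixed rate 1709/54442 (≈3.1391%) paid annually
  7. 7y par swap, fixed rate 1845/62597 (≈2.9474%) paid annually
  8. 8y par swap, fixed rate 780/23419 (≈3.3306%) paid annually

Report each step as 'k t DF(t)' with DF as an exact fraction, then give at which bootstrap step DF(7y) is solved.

1 1 989/1000
2 2 598/625
3 3 1161/1250
4 4 2207/2500
5 5 8577/10000
6 6 8291/10000
7 7 1631/2000
8 8 383/500
DF(7y) is solved at step 7

step 1 [1y] bond c/1=17/200: DF=(214613/200000 − 17/200·(0))/(1+17/200) = 989/1000 ≈ 0.989000
step 2 [2y] zero: DF = P = 598/625 ≈ 0.956800
step 3 [3y] swap r/1=356/14373: DF=(1 − 356/14373·(0.989000+0.956800))/(1+356/14373) = 1161/1250 ≈ 0.928800
step 4 [4y] bond c/1=11/200: DF=(1089457/1000000 − 11/200·(0.989000+0.956800+0.928800))/(1+11/200) = 2207/2500 ≈ 0.882800
step 5 [5y] zero: DF = P = 8577/10000 ≈ 0.857700
step 6 [6y] swap r/1=1709/54442: DF=(1 − 1709/54442·(0.989000+0.956800+0.928800+0.882800+0.857700))/(1+1709/54442) = 8291/10000 ≈ 0.829100
step 7 [7y] swap r/1=1845/62597: DF=(1 − 1845/62597·(0.989000+0.956800+0.928800+0.882800+0.857700+0.829100))/(1+1845/62597) = 1631/2000 ≈ 0.815500
step 8 [8y] swap r/1=780/23419: DF=(1 − 780/23419·(0.989000+0.956800+0.928800+0.882800+0.857700+0.829100+0.815500))/(1+780/23419) = 383/500 ≈ 0.766000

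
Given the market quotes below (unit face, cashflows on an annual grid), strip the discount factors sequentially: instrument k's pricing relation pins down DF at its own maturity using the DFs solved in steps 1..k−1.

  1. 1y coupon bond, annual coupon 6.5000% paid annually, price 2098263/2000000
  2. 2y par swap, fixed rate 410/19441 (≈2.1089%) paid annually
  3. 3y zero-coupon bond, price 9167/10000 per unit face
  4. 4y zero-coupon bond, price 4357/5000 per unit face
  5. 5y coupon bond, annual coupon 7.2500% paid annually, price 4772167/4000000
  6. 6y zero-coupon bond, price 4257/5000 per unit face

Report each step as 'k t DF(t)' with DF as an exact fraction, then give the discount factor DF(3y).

1 1 9851/10000
2 2 959/1000
3 3 9167/10000
4 4 4357/5000
5 5 8601/10000
6 6 4257/5000
DF(3y) = 9167/10000 ≈ 0.916700

step 1 [1y] bond c/1=13/200: DF=(2098263/2000000 − 13/200·(0))/(1+13/200) = 9851/10000 ≈ 0.985100
step 2 [2y] swap r/1=410/19441: DF=(1 − 410/19441·(0.985100))/(1+410/19441) = 959/1000 ≈ 0.959000
step 3 [3y] zero: DF = P = 9167/10000 ≈ 0.916700
step 4 [4y] zero: DF = P = 4357/5000 ≈ 0.871400
step 5 [5y] bond c/1=29/400: DF=(4772167/4000000 − 29/400·(0.985100+0.959000+0.916700+0.871400))/(1+29/400) = 8601/10000 ≈ 0.860100
step 6 [6y] zero: DF = P = 4257/5000 ≈ 0.851400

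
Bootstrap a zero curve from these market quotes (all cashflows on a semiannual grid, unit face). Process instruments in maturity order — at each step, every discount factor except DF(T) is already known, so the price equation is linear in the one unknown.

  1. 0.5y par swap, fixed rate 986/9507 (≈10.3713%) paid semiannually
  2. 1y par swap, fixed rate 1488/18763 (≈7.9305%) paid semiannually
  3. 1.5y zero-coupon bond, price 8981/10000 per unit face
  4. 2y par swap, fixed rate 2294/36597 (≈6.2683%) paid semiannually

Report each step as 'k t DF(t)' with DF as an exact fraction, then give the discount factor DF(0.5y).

1 1/2 9507/10000
2 1 1157/1250
3 3/2 8981/10000
4 2 8853/10000
DF(0.5y) = 9507/10000 ≈ 0.950700

step 1 [0.5y] swap r/2=493/9507: DF=(1 − 493/9507·(0))/(1+493/9507) = 9507/10000 ≈ 0.950700
step 2 [1y] swap r/2=744/18763: DF=(1 − 744/18763·(0.950700))/(1+744/18763) = 1157/1250 ≈ 0.925600
step 3 [1.5y] zero: DF = P = 8981/10000 ≈ 0.898100
step 4 [2y] swap r/2=1147/36597: DF=(1 − 1147/36597·(0.950700+0.925600+0.898100))/(1+1147/36597) = 8853/10000 ≈ 0.885300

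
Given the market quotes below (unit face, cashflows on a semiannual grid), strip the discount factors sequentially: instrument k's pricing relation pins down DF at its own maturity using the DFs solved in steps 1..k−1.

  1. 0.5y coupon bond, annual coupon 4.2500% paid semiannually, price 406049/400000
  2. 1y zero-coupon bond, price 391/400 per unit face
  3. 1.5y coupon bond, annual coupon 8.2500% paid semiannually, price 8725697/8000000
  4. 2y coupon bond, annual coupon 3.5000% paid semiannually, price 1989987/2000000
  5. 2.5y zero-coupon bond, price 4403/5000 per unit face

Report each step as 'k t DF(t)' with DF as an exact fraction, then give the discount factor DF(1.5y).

1 1/2 497/500
2 1 391/400
3 3/2 4847/5000
4 2 9273/10000
5 5/2 4403/5000
DF(1.5y) = 4847/5000 ≈ 0.969400

step 1 [0.5y] bond c/2=17/800: DF=(406049/400000 − 17/800·(0))/(1+17/800) = 497/500 ≈ 0.994000
step 2 [1y] zero: DF = P = 391/400 ≈ 0.977500
step 3 [1.5y] bond c/2=33/800: DF=(8725697/8000000 − 33/800·(0.994000+0.977500))/(1+33/800) = 4847/5000 ≈ 0.969400
step 4 [2y] bond c/2=7/400: DF=(1989987/2000000 − 7/400·(0.994000+0.977500+0.969400))/(1+7/400) = 9273/10000 ≈ 0.927300
step 5 [2.5y] zero: DF = P = 4403/5000 ≈ 0.880600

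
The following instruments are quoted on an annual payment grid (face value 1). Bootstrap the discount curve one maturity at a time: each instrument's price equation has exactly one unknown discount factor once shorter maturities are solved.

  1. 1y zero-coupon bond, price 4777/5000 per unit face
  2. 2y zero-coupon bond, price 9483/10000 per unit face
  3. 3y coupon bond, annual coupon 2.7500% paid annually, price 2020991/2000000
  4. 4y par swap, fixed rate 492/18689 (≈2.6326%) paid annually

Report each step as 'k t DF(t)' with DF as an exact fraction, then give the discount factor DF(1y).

1 1 4777/5000
2 2 9483/10000
3 3 373/400
4 4 1127/1250
DF(1y) = 4777/5000 ≈ 0.955400

step 1 [1y] zero: DF = P = 4777/5000 ≈ 0.955400
step 2 [2y] zero: DF = P = 9483/10000 ≈ 0.948300
step 3 [3y] bond c/1=11/400: DF=(2020991/2000000 − 11/400·(0.955400+0.948300))/(1+11/400) = 373/400 ≈ 0.932500
step 4 [4y] swap r/1=492/18689: DF=(1 − 492/18689·(0.955400+0.948300+0.932500))/(1+492/18689) = 1127/1250 ≈ 0.901600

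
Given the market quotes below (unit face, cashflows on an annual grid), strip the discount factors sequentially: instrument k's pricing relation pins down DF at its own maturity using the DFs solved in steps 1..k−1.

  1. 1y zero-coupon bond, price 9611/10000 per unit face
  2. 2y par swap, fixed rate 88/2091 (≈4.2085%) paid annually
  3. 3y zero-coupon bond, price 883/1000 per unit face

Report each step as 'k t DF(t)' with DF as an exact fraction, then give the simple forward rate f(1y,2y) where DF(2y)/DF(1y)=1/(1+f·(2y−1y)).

step 1 [1y] zero: DF = P = 9611/10000 ≈ 0.961100
step 2 [2y] swap r/1=88/2091: DF=(1 − 88/2091·(0.961100))/(1+88/2091) = 1151/1250 ≈ 0.920800
step 3 [3y] zero: DF = P = 883/1000 ≈ 0.883000

1 1 9611/10000
2 2 1151/1250
3 3 883/1000
f(1y,2y) = ((9611/10000)/(1151/1250) − 1)/(1) = 403/9208 ≈ 4.3766%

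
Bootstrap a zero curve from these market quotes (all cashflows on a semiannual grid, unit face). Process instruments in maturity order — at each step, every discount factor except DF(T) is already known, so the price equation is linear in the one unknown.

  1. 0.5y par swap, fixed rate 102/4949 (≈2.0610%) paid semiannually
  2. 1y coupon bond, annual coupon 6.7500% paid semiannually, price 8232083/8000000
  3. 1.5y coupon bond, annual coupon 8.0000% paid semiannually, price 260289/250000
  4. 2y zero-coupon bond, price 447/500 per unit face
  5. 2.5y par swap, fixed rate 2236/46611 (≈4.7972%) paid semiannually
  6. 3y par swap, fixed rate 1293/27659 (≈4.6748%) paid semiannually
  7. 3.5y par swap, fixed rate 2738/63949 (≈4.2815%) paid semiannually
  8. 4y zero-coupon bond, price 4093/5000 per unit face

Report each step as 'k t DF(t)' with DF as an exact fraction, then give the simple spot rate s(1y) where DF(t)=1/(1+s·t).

step 1 [0.5y] swap r/2=51/4949: DF=(1 − 51/4949·(0))/(1+51/4949) = 4949/5000 ≈ 0.989800
step 2 [1y] bond c/2=27/800: DF=(8232083/8000000 − 27/800·(0.989800))/(1+27/800) = 9631/10000 ≈ 0.963100
step 3 [1.5y] bond c/2=1/25: DF=(260289/250000 − 1/25·(0.989800+0.963100))/(1+1/25) = 463/500 ≈ 0.926000
step 4 [2y] zero: DF = P = 447/500 ≈ 0.894000
step 5 [2.5y] swap r/2=1118/46611: DF=(1 − 1118/46611·(0.989800+0.963100+0.926000+0.894000))/(1+1118/46611) = 4441/5000 ≈ 0.888200
step 6 [3y] swap r/2=1293/55318: DF=(1 − 1293/55318·(0.989800+0.963100+0.926000+0.894000+0.888200))/(1+1293/55318) = 8707/10000 ≈ 0.870700
step 7 [3.5y] swap r/2=1369/63949: DF=(1 − 1369/63949·(0.989800+0.963100+0.926000+0.894000+0.888200+0.870700))/(1+1369/63949) = 8631/10000 ≈ 0.863100
step 8 [4y] zero: DF = P = 4093/5000 ≈ 0.818600

1 1/2 4949/5000
2 1 9631/10000
3 3/2 463/500
4 2 447/500
5 5/2 4441/5000
6 3 8707/10000
7 7/2 8631/10000
8 4 4093/5000
s(1y) = (1/(9631/10000) − 1)/(1) = 369/9631 ≈ 3.8314%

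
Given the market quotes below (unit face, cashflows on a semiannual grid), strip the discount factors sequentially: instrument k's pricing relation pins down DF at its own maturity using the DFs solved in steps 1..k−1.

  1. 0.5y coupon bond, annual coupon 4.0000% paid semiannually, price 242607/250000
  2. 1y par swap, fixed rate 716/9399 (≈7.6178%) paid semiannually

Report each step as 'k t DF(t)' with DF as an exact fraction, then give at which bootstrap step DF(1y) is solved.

1 1/2 4757/5000
2 1 2321/2500
DF(1y) is solved at step 2

step 1 [0.5y] bond c/2=1/50: DF=(242607/250000 − 1/50·(0))/(1+1/50) = 4757/5000 ≈ 0.951400
step 2 [1y] swap r/2=358/9399: DF=(1 − 358/9399·(0.951400))/(1+358/9399) = 2321/2500 ≈ 0.928400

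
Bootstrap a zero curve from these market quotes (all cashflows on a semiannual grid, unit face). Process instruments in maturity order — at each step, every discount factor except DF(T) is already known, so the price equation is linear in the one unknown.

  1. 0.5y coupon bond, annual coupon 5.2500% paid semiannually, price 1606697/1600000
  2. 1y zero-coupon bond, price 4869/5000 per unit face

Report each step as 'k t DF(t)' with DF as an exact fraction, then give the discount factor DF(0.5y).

1 1/2 1957/2000
2 1 4869/5000
DF(0.5y) = 1957/2000 ≈ 0.978500

step 1 [0.5y] bond c/2=21/800: DF=(1606697/1600000 − 21/800·(0))/(1+21/800) = 1957/2000 ≈ 0.978500
step 2 [1y] zero: DF = P = 4869/5000 ≈ 0.973800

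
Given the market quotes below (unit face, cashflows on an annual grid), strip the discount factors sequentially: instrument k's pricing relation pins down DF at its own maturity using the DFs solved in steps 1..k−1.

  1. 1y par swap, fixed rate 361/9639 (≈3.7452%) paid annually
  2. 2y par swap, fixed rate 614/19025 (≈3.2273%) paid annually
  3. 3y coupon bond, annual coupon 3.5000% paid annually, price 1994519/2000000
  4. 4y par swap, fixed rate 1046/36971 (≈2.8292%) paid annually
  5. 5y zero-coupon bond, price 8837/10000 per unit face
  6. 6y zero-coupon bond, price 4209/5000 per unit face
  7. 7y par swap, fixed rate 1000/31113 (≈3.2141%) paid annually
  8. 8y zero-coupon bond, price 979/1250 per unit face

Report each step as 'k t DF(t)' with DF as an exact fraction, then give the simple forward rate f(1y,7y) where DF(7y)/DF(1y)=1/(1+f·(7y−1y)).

1 1 9639/10000
2 2 4693/5000
3 3 562/625
4 4 4477/5000
5 5 8837/10000
6 6 4209/5000
7 7 4/5
8 8 979/1250
f(1y,7y) = ((9639/10000)/(4/5) − 1)/(6) = 1639/48000 ≈ 3.4146%

step 1 [1y] swap r/1=361/9639: DF=(1 − 361/9639·(0))/(1+361/9639) = 9639/10000 ≈ 0.963900
step 2 [2y] swap r/1=614/19025: DF=(1 − 614/19025·(0.963900))/(1+614/19025) = 4693/5000 ≈ 0.938600
step 3 [3y] bond c/1=7/200: DF=(1994519/2000000 − 7/200·(0.963900+0.938600))/(1+7/200) = 562/625 ≈ 0.899200
step 4 [4y] swap r/1=1046/36971: DF=(1 − 1046/36971·(0.963900+0.938600+0.899200))/(1+1046/36971) = 4477/5000 ≈ 0.895400
step 5 [5y] zero: DF = P = 8837/10000 ≈ 0.883700
step 6 [6y] zero: DF = P = 4209/5000 ≈ 0.841800
step 7 [7y] swap r/1=1000/31113: DF=(1 − 1000/31113·(0.963900+0.938600+0.899200+0.895400+0.883700+0.841800))/(1+1000/31113) = 4/5 ≈ 0.800000
step 8 [8y] zero: DF = P = 979/1250 ≈ 0.783200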